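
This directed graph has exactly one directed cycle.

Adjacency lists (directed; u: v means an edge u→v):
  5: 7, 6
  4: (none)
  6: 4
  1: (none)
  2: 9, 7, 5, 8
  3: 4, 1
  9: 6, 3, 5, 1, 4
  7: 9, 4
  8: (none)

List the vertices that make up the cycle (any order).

DFS with gray/black marking from 9:
9 gray
  6 gray
    4 gray
    4 black
  6 black
  3 gray
    3→4: 4 black — skip
    1 gray
    1 black
  3 black
  5 gray
    7 gray
      7→9: 9 is gray → back edge
Back edge closes the cycle 9 → 5 → 7 → 9; its vertices are {5, 7, 9}.

5, 7, 9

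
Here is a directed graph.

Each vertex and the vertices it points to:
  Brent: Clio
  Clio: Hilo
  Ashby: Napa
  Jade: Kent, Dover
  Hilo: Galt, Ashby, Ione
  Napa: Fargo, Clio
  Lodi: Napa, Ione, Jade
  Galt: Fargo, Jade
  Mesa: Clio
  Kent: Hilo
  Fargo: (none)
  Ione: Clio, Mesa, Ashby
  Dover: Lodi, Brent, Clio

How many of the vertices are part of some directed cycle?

A vertex is on a directed cycle iff it belongs to a strongly connected component of size ≥ 2 (or has a self-loop).
The vertices on cycles are {Clio, Galt, Hilo, Ione, Jade, Kent, Lodi, Mesa, Napa, Ashby, Brent, Dover} — 12 in total.

12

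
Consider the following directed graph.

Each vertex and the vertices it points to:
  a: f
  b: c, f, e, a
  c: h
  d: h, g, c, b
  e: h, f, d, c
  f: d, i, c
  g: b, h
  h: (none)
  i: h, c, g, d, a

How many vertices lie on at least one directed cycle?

7

A vertex is on a directed cycle iff it belongs to a strongly connected component of size ≥ 2 (or has a self-loop).
The vertices on cycles are {a, b, d, e, f, g, i} — 7 in total.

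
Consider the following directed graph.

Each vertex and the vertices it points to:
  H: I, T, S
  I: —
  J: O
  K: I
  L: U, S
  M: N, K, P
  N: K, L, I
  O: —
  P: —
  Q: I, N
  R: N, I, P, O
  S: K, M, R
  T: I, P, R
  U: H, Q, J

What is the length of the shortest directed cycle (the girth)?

4

For each vertex v, BFS finds the shortest path from v back to v.
The shortest such closed walk is L → U → Q → N → L, length 4.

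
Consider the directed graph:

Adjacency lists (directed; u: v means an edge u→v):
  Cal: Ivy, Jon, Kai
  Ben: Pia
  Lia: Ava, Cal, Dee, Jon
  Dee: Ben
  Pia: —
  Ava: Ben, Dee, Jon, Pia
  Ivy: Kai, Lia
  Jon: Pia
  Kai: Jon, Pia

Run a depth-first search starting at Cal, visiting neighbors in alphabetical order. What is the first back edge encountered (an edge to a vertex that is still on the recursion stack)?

DFS from Cal (visiting neighbors in alphabetical order); mark gray on enter, black on exit:
Cal gray
  Ivy gray
    Kai gray
      Jon gray
        Pia gray
        Pia black
      Jon black
      Kai→Pia: Pia black — skip
    Kai black
    Lia gray
      Ava gray
        Ben gray
          Ben→Pia: Pia black — skip
        Ben black
        Dee gray
          Dee→Ben: Ben black — skip
        Dee black
        Ava→Jon: Jon black — skip
        Ava→Pia: Pia black — skip
      Ava black
      Lia→Cal: Cal is gray → back edge
First back edge: Lia → Cal.

Lia→Cal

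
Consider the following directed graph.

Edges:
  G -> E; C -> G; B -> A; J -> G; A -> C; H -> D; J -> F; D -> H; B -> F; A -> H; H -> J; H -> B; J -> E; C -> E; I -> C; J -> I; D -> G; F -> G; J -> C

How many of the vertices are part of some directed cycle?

A vertex is on a directed cycle iff it belongs to a strongly connected component of size ≥ 2 (or has a self-loop).
The vertices on cycles are {A, B, D, H} — 4 in total.

4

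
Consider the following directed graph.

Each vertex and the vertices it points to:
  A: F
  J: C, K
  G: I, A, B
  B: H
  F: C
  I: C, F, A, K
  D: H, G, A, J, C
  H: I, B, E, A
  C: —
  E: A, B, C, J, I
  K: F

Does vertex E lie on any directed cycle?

Yes

E is on a cycle iff E can reach itself via ≥1 edge.
E → B → H → E — yes.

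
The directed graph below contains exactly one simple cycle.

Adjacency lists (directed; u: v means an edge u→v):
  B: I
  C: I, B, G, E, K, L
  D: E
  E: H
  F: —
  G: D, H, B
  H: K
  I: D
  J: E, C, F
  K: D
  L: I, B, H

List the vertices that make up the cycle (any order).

DFS with gray/black marking from E:
E gray
  H gray
    K gray
      D gray
        D→E: E is gray → back edge
Back edge closes the cycle E → H → K → D → E; its vertices are {D, E, H, K}.

D, E, H, K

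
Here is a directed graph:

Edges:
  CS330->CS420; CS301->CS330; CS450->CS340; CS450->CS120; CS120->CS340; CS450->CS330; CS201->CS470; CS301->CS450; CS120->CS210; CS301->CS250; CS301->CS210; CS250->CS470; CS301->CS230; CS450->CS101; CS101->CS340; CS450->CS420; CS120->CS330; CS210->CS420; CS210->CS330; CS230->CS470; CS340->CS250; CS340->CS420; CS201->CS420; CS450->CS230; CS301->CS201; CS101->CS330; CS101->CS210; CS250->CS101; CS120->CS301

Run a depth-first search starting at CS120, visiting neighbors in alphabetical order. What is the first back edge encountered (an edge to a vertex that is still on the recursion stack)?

CS340→CS250

DFS from CS120 (visiting neighbors in alphabetical order); mark gray on enter, black on exit:
CS120 gray
  CS210 gray
    CS330 gray
      CS420 gray
      CS420 black
    CS330 black
    CS210→CS420: CS420 black — skip
  CS210 black
  CS301 gray
    CS201 gray
      CS201→CS420: CS420 black — skip
      CS470 gray
      CS470 black
    CS201 black
    CS301→CS210: CS210 black — skip
    CS230 gray
      CS230→CS470: CS470 black — skip
    CS230 black
    CS250 gray
      CS101 gray
        CS101→CS210: CS210 black — skip
        CS101→CS330: CS330 black — skip
        CS340 gray
          CS340→CS250: CS250 is gray → back edge
First back edge: CS340 → CS250.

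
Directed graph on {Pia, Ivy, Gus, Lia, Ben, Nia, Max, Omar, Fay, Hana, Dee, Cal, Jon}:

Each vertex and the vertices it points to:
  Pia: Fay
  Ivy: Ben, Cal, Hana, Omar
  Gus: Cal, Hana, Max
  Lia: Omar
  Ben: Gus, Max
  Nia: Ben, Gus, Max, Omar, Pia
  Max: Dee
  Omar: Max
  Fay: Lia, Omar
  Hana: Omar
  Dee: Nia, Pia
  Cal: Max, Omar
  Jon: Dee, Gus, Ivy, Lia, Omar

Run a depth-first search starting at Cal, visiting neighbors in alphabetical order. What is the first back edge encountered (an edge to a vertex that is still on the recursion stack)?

DFS from Cal (visiting neighbors in alphabetical order); mark gray on enter, black on exit:
Cal gray
  Max gray
    Dee gray
      Nia gray
        Ben gray
          Gus gray
            Gus→Cal: Cal is gray → back edge
First back edge: Gus → Cal.

Gus→Cal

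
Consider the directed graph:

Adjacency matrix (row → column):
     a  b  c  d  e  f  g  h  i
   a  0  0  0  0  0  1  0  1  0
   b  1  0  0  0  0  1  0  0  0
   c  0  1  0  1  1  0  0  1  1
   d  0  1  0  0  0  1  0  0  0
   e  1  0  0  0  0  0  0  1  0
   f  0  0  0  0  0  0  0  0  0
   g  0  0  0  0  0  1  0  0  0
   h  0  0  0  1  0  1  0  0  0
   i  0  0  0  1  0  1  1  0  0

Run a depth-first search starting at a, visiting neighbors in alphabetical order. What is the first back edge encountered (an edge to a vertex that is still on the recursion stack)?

DFS from a (visiting neighbors in alphabetical order); mark gray on enter, black on exit:
a gray
  f gray
  f black
  h gray
    d gray
      b gray
        b→a: a is gray → back edge
First back edge: b → a.

b→a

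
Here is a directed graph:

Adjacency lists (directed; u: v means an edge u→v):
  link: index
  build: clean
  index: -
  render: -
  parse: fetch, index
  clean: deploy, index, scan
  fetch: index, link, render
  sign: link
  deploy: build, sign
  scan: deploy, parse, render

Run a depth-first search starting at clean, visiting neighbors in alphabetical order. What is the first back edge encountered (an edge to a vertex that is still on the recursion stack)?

DFS from clean (visiting neighbors in alphabetical order); mark gray on enter, black on exit:
clean gray
  deploy gray
    build gray
      build→clean: clean is gray → back edge
First back edge: build → clean.

build->clean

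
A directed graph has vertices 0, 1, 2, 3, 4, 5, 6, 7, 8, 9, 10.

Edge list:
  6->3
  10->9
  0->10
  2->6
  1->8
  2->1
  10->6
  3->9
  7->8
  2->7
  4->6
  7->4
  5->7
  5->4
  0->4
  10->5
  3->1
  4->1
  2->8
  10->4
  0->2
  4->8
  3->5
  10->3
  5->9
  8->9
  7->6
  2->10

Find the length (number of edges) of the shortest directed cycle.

4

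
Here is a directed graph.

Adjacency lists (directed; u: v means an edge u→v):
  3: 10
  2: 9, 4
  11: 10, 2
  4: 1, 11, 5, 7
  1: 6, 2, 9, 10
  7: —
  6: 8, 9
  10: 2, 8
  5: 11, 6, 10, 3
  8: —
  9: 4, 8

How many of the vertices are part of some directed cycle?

9

A vertex is on a directed cycle iff it belongs to a strongly connected component of size ≥ 2 (or has a self-loop).
The vertices on cycles are {1, 2, 3, 4, 5, 6, 9, 10, 11} — 9 in total.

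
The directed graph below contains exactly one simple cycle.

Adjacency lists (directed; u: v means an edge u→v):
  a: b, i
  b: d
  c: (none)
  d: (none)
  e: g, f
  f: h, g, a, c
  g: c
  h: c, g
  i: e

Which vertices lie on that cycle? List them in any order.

DFS with gray/black marking from e:
e gray
  g gray
    c gray
    c black
  g black
  f gray
    h gray
      h→c: c black — skip
      h→g: g black — skip
    h black
    f→g: g black — skip
    a gray
      b gray
        d gray
        d black
      b black
      i gray
        i→e: e is gray → back edge
Back edge closes the cycle e → f → a → i → e; its vertices are {a, e, f, i}.

a, e, f, i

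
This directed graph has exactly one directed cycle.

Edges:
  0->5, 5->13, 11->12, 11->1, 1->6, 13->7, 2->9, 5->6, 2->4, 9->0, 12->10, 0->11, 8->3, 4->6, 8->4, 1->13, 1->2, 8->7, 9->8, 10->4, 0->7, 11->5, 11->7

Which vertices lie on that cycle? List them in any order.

0, 1, 2, 9, 11

DFS with gray/black marking from 9:
9 gray
  8 gray
    3 gray
    3 black
    4 gray
      6 gray
      6 black
    4 black
    7 gray
    7 black
  8 black
  0 gray
    11 gray
      5 gray
        13 gray
          13→7: 7 black — skip
        13 black
        5→6: 6 black — skip
      5 black
      1 gray
        2 gray
          2→4: 4 black — skip
          2→9: 9 is gray → back edge
Back edge closes the cycle 9 → 0 → 11 → 1 → 2 → 9; its vertices are {0, 1, 2, 9, 11}.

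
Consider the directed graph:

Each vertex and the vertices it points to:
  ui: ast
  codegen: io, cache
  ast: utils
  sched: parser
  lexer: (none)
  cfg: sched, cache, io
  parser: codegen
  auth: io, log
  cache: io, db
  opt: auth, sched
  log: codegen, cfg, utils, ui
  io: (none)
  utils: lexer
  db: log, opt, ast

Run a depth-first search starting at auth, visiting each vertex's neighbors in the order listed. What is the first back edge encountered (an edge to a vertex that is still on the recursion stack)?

db→log

DFS from auth (visiting each vertex's neighbors in the order listed); mark gray on enter, black on exit:
auth gray
  io gray
  io black
  log gray
    codegen gray
      codegen→io: io black — skip
      cache gray
        cache→io: io black — skip
        db gray
          db→log: log is gray → back edge
First back edge: db → log.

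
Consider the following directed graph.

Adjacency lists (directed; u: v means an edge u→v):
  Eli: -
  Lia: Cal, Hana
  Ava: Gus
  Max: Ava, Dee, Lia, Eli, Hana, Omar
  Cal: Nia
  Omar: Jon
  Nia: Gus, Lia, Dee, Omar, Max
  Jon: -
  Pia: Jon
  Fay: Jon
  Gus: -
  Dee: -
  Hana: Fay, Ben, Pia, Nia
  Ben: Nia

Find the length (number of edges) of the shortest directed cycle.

3

For each vertex v, BFS finds the shortest path from v back to v.
The shortest such closed walk is Max → Hana → Nia → Max, length 3.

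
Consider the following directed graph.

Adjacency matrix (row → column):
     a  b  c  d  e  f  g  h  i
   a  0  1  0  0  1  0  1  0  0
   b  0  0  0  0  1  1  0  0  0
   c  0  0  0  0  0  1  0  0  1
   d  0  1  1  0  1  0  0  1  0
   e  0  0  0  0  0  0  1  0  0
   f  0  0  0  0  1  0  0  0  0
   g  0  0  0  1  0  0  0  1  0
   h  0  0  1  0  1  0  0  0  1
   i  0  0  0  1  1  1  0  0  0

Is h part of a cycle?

h is on a cycle iff h can reach itself via ≥1 edge.
h → i → d → h — yes.

Yes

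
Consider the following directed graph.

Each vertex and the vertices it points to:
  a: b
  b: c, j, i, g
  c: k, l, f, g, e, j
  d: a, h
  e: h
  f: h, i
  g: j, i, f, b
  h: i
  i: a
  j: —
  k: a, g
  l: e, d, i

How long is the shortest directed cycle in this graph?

For each vertex v, BFS finds the shortest path from v back to v.
The shortest such closed walk is b → g → b, length 2.

2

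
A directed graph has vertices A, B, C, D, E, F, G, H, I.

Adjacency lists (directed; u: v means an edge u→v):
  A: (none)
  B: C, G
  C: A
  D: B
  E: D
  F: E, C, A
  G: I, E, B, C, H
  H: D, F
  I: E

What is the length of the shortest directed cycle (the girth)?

For each vertex v, BFS finds the shortest path from v back to v.
The shortest such closed walk is B → G → B, length 2.

2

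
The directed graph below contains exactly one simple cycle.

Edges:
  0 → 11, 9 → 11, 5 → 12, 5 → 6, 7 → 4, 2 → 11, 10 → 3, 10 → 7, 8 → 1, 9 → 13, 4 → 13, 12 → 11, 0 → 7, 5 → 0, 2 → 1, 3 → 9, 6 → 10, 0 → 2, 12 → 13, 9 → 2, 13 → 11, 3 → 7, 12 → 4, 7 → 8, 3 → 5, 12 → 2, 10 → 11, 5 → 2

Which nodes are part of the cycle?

3, 5, 6, 10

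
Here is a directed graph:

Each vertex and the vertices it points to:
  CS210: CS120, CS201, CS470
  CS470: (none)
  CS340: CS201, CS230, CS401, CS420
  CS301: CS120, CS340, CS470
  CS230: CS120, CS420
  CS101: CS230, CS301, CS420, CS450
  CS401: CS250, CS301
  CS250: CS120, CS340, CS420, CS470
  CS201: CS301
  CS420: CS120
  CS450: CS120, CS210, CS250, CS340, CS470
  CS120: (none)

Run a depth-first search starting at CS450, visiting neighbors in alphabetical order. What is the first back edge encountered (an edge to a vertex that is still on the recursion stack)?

CS340→CS201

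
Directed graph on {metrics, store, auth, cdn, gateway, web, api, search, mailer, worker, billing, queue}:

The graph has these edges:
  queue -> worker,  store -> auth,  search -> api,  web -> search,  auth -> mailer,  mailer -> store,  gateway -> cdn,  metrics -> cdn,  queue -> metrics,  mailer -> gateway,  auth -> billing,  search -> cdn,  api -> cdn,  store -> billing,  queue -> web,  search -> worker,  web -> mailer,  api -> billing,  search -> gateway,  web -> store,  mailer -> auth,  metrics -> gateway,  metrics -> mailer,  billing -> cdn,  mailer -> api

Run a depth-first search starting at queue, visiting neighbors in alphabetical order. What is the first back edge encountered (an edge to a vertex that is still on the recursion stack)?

DFS from queue (visiting neighbors in alphabetical order); mark gray on enter, black on exit:
queue gray
  metrics gray
    cdn gray
    cdn black
    gateway gray
      gateway→cdn: cdn black — skip
    gateway black
    mailer gray
      api gray
        billing gray
          billing→cdn: cdn black — skip
        billing black
        api→cdn: cdn black — skip
      api black
      auth gray
        auth→billing: billing black — skip
        auth→mailer: mailer is gray → back edge
First back edge: auth → mailer.

auth→mailer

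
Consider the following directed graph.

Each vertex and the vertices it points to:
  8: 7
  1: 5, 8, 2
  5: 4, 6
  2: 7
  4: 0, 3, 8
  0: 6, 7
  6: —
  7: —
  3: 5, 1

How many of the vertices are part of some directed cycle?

4

A vertex is on a directed cycle iff it belongs to a strongly connected component of size ≥ 2 (or has a self-loop).
The vertices on cycles are {1, 3, 4, 5} — 4 in total.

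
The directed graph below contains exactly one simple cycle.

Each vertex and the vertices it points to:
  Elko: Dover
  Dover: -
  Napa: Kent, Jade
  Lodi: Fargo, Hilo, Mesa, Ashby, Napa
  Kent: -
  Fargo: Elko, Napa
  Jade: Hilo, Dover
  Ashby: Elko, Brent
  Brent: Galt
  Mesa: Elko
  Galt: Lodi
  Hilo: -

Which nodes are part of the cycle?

DFS with gray/black marking from Lodi:
Lodi gray
  Fargo gray
    Elko gray
      Dover gray
      Dover black
    Elko black
    Napa gray
      Kent gray
      Kent black
      Jade gray
        Hilo gray
        Hilo black
        Jade→Dover: Dover black — skip
      Jade black
    Napa black
  Fargo black
  Lodi→Hilo: Hilo black — skip
  Mesa gray
    Mesa→Elko: Elko black — skip
  Mesa black
  Ashby gray
    Ashby→Elko: Elko black — skip
    Brent gray
      Galt gray
        Galt→Lodi: Lodi is gray → back edge
Back edge closes the cycle Lodi → Ashby → Brent → Galt → Lodi; its vertices are {Galt, Lodi, Ashby, Brent}.

Galt, Lodi, Ashby, Brent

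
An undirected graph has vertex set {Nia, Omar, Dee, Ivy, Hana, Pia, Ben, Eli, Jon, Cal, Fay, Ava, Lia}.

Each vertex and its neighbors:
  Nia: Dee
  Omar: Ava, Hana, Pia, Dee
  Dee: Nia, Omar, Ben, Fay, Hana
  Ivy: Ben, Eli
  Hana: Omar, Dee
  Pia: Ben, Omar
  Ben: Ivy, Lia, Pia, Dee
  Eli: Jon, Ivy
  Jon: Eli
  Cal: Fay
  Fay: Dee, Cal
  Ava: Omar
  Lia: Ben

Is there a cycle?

DFS, tracking each vertex's parent; an edge to a visited non-parent vertex closes a cycle.
Start from Nia:
visit Nia (parent –)
  visit Dee (parent Nia)
    Dee–Nia: parent, skip
    visit Omar (parent Dee)
      visit Ava (parent Omar)
        Ava–Omar: parent, skip
      visit Hana (parent Omar)
        Hana–Omar: parent, skip
        Hana–Dee: Dee visited and ≠ parent → cycle
Cycle: Dee – Omar – Hana – Dee.

Yes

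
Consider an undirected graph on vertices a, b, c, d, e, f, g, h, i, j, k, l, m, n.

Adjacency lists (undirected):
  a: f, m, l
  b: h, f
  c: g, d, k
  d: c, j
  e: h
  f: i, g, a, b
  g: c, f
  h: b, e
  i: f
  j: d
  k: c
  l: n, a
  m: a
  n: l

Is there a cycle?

No

DFS, tracking each vertex's parent; an edge to a visited non-parent vertex closes a cycle.
Start from k:
visit k (parent –)
  visit c (parent k)
    visit g (parent c)
      g–c: parent, skip
      visit f (parent g)
        visit i (parent f)
          i–f: parent, skip
        f–g: parent, skip
        visit a (parent f)
          a–f: parent, skip
          visit m (parent a)
            m–a: parent, skip
          visit l (parent a)
            visit n (parent l)
              n–l: parent, skip
            l–a: parent, skip
        visit b (parent f)
          visit h (parent b)
            h–b: parent, skip
            visit e (parent h)
              e–h: parent, skip
          b–f: parent, skip
    visit d (parent c)
      d–c: parent, skip
      visit j (parent d)
        j–d: parent, skip
    c–k: parent, skip
No non-parent visited neighbor found — the graph is a forest.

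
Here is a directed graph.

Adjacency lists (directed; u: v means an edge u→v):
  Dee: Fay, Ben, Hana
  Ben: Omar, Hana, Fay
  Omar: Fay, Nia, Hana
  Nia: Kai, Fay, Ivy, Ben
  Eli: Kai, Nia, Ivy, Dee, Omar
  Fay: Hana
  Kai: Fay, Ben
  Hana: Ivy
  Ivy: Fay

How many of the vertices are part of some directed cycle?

7

A vertex is on a directed cycle iff it belongs to a strongly connected component of size ≥ 2 (or has a self-loop).
The vertices on cycles are {Ben, Fay, Ivy, Kai, Nia, Hana, Omar} — 7 in total.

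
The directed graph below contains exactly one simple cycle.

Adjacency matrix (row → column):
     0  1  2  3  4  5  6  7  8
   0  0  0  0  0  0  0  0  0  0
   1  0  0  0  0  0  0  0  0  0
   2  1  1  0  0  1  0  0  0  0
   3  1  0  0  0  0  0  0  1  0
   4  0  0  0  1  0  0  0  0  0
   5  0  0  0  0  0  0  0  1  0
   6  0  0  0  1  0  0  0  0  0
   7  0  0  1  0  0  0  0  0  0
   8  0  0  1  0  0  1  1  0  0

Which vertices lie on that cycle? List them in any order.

2, 3, 4, 7

DFS with gray/black marking from 2:
2 gray
  0 gray
  0 black
  1 gray
  1 black
  4 gray
    3 gray
      3→0: 0 black — skip
      7 gray
        7→2: 2 is gray → back edge
Back edge closes the cycle 2 → 4 → 3 → 7 → 2; its vertices are {2, 3, 4, 7}.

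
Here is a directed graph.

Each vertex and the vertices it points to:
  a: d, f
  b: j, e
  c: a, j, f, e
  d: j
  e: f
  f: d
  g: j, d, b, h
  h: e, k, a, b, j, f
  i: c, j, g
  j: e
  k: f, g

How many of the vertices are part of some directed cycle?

7

A vertex is on a directed cycle iff it belongs to a strongly connected component of size ≥ 2 (or has a self-loop).
The vertices on cycles are {d, e, f, g, h, j, k} — 7 in total.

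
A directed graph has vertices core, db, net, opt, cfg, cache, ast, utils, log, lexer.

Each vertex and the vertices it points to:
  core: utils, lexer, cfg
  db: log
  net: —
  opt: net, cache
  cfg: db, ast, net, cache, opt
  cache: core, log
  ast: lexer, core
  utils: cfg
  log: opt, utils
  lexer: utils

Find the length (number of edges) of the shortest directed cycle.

3

For each vertex v, BFS finds the shortest path from v back to v.
The shortest such closed walk is cfg → cache → core → cfg, length 3.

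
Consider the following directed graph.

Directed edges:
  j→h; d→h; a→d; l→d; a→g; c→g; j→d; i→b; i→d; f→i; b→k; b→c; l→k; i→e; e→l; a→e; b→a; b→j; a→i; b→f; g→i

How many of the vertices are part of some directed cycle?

6

A vertex is on a directed cycle iff it belongs to a strongly connected component of size ≥ 2 (or has a self-loop).
The vertices on cycles are {a, b, c, f, g, i} — 6 in total.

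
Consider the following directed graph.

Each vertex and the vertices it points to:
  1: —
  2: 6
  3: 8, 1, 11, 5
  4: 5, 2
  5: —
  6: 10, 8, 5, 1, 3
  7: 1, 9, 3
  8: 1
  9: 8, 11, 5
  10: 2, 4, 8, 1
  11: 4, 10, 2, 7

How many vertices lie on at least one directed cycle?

A vertex is on a directed cycle iff it belongs to a strongly connected component of size ≥ 2 (or has a self-loop).
The vertices on cycles are {2, 3, 4, 6, 7, 9, 10, 11} — 8 in total.

8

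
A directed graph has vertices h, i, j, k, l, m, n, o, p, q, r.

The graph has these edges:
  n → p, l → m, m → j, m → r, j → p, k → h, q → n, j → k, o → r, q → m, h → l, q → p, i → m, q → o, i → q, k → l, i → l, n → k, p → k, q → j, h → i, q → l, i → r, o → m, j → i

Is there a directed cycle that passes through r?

No

r lies on a cycle iff there is a path from r back to itself.
Exploring from r, it never reaches itself; equivalently, its strongly connected component is a singleton.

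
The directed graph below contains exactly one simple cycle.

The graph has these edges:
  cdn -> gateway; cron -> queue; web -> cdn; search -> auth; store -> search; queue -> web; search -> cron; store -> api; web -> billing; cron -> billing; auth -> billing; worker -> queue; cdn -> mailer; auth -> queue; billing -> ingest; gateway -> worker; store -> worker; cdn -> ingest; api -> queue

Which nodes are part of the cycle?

DFS with gray/black marking from queue:
queue gray
  web gray
    cdn gray
      gateway gray
        worker gray
          worker→queue: queue is gray → back edge
Back edge closes the cycle queue → web → cdn → gateway → worker → queue; its vertices are {cdn, web, queue, worker, gateway}.

cdn, web, queue, worker, gateway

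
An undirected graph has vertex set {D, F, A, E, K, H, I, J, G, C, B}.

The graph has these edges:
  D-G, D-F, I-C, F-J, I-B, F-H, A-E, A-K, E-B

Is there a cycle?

DFS, tracking each vertex's parent; an edge to a visited non-parent vertex closes a cycle.
Start from F:
visit F (parent –)
  visit J (parent F)
    J–F: parent, skip
  visit D (parent F)
    visit G (parent D)
      G–D: parent, skip
    D–F: parent, skip
  visit H (parent F)
    H–F: parent, skip
visit A (parent –)
  visit K (parent A)
    K–A: parent, skip
  visit E (parent A)
    E–A: parent, skip
    visit B (parent E)
      visit I (parent B)
        I–B: parent, skip
        visit C (parent I)
          C–I: parent, skip
      B–E: parent, skip
No non-parent visited neighbor found — the graph is a forest.

No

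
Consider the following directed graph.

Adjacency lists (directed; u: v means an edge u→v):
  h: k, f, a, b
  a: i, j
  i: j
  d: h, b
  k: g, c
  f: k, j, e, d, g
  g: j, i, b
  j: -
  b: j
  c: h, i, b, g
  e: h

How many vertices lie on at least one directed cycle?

6

A vertex is on a directed cycle iff it belongs to a strongly connected component of size ≥ 2 (or has a self-loop).
The vertices on cycles are {c, d, e, f, h, k} — 6 in total.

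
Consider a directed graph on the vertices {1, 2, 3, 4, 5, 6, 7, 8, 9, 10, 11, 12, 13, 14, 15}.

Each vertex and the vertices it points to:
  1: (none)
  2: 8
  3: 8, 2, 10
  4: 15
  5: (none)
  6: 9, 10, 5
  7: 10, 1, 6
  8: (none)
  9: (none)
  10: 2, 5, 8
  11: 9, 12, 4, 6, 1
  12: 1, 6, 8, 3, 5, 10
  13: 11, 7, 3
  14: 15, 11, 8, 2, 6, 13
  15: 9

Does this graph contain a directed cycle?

No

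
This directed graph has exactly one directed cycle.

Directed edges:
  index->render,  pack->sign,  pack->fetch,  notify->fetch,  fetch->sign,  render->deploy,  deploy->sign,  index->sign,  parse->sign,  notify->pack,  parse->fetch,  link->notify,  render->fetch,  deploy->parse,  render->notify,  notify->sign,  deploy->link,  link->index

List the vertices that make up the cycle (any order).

link, index, deploy, render

DFS with gray/black marking from render:
render gray
  notify gray
    sign gray
    sign black
    pack gray
      fetch gray
        fetch→sign: sign black — skip
      fetch black
      pack→sign: sign black — skip
    pack black
    notify→fetch: fetch black — skip
  notify black
  deploy gray
    link gray
      index gray
        index→render: render is gray → back edge
Back edge closes the cycle render → deploy → link → index → render; its vertices are {link, index, deploy, render}.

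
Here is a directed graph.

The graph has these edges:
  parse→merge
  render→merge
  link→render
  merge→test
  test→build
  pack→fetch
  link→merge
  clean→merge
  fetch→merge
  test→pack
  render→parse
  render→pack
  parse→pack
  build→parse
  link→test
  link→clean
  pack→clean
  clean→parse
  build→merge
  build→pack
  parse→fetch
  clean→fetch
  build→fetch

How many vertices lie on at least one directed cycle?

A vertex is on a directed cycle iff it belongs to a strongly connected component of size ≥ 2 (or has a self-loop).
The vertices on cycles are {pack, test, build, clean, fetch, merge, parse} — 7 in total.

7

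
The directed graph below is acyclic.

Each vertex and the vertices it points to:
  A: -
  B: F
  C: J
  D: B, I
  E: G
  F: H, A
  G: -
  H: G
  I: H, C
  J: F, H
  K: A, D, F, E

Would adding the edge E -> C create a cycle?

Adding E→C creates a cycle iff C can already reach E.
Explore from C: no path reaches E. The graph stays acyclic.

No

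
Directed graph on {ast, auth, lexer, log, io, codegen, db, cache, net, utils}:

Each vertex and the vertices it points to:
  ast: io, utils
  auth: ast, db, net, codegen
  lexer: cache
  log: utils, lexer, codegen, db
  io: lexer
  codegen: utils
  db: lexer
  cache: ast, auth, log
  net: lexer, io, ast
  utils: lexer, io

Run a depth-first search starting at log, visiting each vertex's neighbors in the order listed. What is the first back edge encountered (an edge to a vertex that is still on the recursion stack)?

io→lexer

DFS from log (visiting each vertex's neighbors in the order listed); mark gray on enter, black on exit:
log gray
  utils gray
    lexer gray
      cache gray
        ast gray
          io gray
            io→lexer: lexer is gray → back edge
First back edge: io → lexer.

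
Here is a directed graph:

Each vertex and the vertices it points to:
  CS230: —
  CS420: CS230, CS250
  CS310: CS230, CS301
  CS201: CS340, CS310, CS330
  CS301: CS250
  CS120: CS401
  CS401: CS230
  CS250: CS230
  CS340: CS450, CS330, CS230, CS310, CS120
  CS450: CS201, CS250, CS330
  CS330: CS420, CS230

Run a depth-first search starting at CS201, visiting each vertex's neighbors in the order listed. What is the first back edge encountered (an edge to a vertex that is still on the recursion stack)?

CS450->CS201

DFS from CS201 (visiting each vertex's neighbors in the order listed); mark gray on enter, black on exit:
CS201 gray
  CS340 gray
    CS450 gray
      CS450→CS201: CS201 is gray → back edge
First back edge: CS450 → CS201.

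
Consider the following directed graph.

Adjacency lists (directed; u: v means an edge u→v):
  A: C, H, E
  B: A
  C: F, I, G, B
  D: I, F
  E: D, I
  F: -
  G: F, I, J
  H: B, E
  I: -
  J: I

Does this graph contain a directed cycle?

Yes

DFS with white/gray/black marking, starting from A:
A gray
  C gray
    F gray
    F black
    I gray
    I black
    G gray
      G→F: F black — skip
      G→I: I black — skip
      J gray
        J→I: I black — skip
      J black
    G black
    B gray
      B→A: A is gray → back edge
Back edge found, so a cycle exists: A → C → B → A.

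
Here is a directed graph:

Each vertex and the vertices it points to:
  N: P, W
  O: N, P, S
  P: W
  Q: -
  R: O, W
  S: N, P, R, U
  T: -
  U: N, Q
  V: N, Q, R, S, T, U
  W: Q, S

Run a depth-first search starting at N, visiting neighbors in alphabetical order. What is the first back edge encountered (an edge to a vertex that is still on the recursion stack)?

S->N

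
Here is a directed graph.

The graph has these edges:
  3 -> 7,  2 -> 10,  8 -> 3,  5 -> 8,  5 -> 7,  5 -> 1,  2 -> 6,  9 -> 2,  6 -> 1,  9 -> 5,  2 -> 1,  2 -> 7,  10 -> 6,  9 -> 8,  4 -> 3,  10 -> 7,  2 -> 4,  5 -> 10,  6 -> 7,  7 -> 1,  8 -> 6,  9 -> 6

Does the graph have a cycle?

No

DFS with white/gray/black marking, starting from 2:
2 gray
  6 gray
    1 gray
    1 black
    7 gray
      7→1: 1 black — skip
    7 black
  6 black
  2→1: 1 black — skip
  4 gray
    3 gray
      3→7: 7 black — skip
    3 black
  4 black
  2→7: 7 black — skip
  10 gray
    10→7: 7 black — skip
    10→6: 6 black — skip
  10 black
2 black
5 gray
  5→1: 1 black — skip
  5→7: 7 black — skip
  5→10: 10 black — skip
  8 gray
    8→6: 6 black — skip
    8→3: 3 black — skip
  8 black
5 black
9 gray
  9→6: 6 black — skip
  9→5: 5 black — skip
  9→8: 8 black — skip
  9→2: 2 black — skip
9 black
Every edge goes to a white or black vertex — no back edge, so the graph is acyclic.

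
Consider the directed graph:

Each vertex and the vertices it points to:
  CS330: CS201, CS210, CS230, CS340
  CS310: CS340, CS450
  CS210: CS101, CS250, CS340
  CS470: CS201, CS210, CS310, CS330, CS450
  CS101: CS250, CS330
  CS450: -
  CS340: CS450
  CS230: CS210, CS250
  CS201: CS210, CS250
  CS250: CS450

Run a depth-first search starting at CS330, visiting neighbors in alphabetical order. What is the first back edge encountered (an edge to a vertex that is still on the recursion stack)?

CS101->CS330

DFS from CS330 (visiting neighbors in alphabetical order); mark gray on enter, black on exit:
CS330 gray
  CS201 gray
    CS210 gray
      CS101 gray
        CS250 gray
          CS450 gray
          CS450 black
        CS250 black
        CS101→CS330: CS330 is gray → back edge
First back edge: CS101 → CS330.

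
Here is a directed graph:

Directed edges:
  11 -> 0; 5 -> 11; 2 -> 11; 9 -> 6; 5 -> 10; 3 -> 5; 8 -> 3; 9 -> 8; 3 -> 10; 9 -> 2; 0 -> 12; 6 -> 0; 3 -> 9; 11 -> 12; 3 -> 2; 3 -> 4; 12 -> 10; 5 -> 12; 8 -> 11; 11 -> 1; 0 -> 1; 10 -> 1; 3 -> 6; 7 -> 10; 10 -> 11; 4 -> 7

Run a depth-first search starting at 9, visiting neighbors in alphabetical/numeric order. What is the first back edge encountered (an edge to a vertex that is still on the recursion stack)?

10→11

DFS from 9 (visiting neighbors in alphabetical/numeric order); mark gray on enter, black on exit:
9 gray
  2 gray
    11 gray
      0 gray
        1 gray
        1 black
        12 gray
          10 gray
            10→1: 1 black — skip
            10→11: 11 is gray → back edge
First back edge: 10 → 11.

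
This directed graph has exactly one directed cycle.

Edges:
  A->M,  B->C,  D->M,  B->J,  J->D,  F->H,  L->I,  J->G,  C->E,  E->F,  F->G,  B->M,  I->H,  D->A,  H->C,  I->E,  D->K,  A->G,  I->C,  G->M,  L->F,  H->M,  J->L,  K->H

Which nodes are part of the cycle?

DFS with gray/black marking from F:
F gray
  G gray
    M gray
    M black
  G black
  H gray
    C gray
      E gray
        E→F: F is gray → back edge
Back edge closes the cycle F → H → C → E → F; its vertices are {C, E, F, H}.

C, E, F, H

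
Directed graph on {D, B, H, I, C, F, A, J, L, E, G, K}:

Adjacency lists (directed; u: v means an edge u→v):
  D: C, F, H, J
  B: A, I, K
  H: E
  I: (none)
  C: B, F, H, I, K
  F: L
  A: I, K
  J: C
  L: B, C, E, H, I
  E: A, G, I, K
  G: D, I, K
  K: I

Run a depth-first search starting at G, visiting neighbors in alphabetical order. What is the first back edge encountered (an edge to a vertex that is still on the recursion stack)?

L→C

DFS from G (visiting neighbors in alphabetical order); mark gray on enter, black on exit:
G gray
  D gray
    C gray
      B gray
        A gray
          I gray
          I black
          K gray
            K→I: I black — skip
          K black
        A black
        B→I: I black — skip
        B→K: K black — skip
      B black
      F gray
        L gray
          L→B: B black — skip
          L→C: C is gray → back edge
First back edge: L → C.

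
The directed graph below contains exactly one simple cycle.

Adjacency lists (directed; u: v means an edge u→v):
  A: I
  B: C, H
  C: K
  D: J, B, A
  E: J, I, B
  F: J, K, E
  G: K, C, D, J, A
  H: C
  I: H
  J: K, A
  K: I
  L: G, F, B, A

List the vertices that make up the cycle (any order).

DFS with gray/black marking from C:
C gray
  K gray
    I gray
      H gray
        H→C: C is gray → back edge
Back edge closes the cycle C → K → I → H → C; its vertices are {C, H, I, K}.

C, H, I, K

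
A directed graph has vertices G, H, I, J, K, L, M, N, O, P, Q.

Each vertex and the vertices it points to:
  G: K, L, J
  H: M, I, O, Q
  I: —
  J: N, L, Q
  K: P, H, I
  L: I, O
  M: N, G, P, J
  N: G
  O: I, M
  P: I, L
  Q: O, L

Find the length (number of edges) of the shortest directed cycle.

3

For each vertex v, BFS finds the shortest path from v back to v.
The shortest such closed walk is G → J → N → G, length 3.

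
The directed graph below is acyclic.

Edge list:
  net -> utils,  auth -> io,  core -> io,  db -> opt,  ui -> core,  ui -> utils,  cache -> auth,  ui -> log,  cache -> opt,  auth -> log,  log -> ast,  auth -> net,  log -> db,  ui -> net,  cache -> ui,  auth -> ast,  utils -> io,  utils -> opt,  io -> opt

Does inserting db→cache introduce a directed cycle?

Yes

Adding db→cache creates a cycle iff cache can already reach db.
Path from cache: cache → ui → log → db.
So cache → … → db → cache is a cycle.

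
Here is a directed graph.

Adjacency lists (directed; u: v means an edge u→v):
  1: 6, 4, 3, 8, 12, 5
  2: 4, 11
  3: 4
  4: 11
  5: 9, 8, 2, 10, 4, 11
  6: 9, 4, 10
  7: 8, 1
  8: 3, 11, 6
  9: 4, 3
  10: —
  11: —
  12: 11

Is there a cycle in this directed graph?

DFS with white/gray/black marking, starting from 1:
1 gray
  6 gray
    9 gray
      4 gray
        11 gray
        11 black
      4 black
      3 gray
        3→4: 4 black — skip
      3 black
    9 black
    6→4: 4 black — skip
    10 gray
    10 black
  6 black
  1→4: 4 black — skip
  1→3: 3 black — skip
  8 gray
    8→3: 3 black — skip
    8→11: 11 black — skip
    8→6: 6 black — skip
  8 black
  12 gray
    12→11: 11 black — skip
  12 black
  5 gray
    5→9: 9 black — skip
    5→8: 8 black — skip
    2 gray
      2→4: 4 black — skip
      2→11: 11 black — skip
    2 black
    5→10: 10 black — skip
    5→4: 4 black — skip
    5→11: 11 black — skip
  5 black
1 black
7 gray
  7→8: 8 black — skip
  7→1: 1 black — skip
7 black
Every edge goes to a white or black vertex — no back edge, so the graph is acyclic.

No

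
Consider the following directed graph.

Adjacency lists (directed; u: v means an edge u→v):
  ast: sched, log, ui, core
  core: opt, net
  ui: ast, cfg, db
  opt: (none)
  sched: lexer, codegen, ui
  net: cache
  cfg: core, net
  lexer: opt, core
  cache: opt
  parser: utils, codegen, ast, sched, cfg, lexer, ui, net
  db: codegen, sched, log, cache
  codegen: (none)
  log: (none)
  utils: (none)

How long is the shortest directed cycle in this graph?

2

For each vertex v, BFS finds the shortest path from v back to v.
The shortest such closed walk is ui → ast → ui, length 2.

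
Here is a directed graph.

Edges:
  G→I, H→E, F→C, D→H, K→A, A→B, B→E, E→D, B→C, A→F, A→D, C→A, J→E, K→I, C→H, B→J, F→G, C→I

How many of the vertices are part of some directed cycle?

7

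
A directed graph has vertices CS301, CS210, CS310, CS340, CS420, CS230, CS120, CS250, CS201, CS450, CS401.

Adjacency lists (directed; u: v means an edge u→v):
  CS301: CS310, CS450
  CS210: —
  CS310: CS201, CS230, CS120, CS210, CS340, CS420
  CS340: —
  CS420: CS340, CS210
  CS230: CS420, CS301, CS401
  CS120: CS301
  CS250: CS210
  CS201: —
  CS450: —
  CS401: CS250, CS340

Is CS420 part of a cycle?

No

CS420 lies on a cycle iff there is a path from CS420 back to itself.
Exploring from CS420, it never reaches itself; equivalently, its strongly connected component is a singleton.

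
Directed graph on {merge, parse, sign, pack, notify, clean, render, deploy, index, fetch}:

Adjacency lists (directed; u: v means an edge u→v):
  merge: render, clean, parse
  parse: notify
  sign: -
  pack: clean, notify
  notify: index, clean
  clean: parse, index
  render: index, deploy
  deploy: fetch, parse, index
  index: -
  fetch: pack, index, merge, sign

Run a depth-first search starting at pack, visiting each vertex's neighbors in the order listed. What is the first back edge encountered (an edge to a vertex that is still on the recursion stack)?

notify->clean

DFS from pack (visiting each vertex's neighbors in the order listed); mark gray on enter, black on exit:
pack gray
  clean gray
    parse gray
      notify gray
        index gray
        index black
        notify→clean: clean is gray → back edge
First back edge: notify → clean.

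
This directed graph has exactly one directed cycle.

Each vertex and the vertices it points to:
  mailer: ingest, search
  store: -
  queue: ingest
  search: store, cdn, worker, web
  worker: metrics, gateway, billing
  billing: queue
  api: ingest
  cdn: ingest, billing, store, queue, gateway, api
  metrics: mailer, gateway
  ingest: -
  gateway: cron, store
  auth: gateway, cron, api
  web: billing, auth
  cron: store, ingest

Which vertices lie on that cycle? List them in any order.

DFS with gray/black marking from search:
search gray
  store gray
  store black
  cdn gray
    ingest gray
    ingest black
    billing gray
      queue gray
        queue→ingest: ingest black — skip
      queue black
    billing black
    cdn→store: store black — skip
    cdn→queue: queue black — skip
    gateway gray
      cron gray
        cron→store: store black — skip
        cron→ingest: ingest black — skip
      cron black
      gateway→store: store black — skip
    gateway black
    api gray
      api→ingest: ingest black — skip
    api black
  cdn black
  worker gray
    metrics gray
      mailer gray
        mailer→ingest: ingest black — skip
        mailer→search: search is gray → back edge
Back edge closes the cycle search → worker → metrics → mailer → search; its vertices are {mailer, search, worker, metrics}.

mailer, search, worker, metrics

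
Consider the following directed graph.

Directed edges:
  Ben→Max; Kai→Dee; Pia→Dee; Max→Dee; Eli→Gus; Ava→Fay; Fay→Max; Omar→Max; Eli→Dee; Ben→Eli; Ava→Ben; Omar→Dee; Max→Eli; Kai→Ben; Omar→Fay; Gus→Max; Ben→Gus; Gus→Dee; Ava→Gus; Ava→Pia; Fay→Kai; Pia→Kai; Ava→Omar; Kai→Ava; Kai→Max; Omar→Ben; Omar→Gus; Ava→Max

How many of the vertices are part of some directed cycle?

A vertex is on a directed cycle iff it belongs to a strongly connected component of size ≥ 2 (or has a self-loop).
The vertices on cycles are {Ava, Eli, Fay, Gus, Kai, Max, Pia, Omar} — 8 in total.

8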